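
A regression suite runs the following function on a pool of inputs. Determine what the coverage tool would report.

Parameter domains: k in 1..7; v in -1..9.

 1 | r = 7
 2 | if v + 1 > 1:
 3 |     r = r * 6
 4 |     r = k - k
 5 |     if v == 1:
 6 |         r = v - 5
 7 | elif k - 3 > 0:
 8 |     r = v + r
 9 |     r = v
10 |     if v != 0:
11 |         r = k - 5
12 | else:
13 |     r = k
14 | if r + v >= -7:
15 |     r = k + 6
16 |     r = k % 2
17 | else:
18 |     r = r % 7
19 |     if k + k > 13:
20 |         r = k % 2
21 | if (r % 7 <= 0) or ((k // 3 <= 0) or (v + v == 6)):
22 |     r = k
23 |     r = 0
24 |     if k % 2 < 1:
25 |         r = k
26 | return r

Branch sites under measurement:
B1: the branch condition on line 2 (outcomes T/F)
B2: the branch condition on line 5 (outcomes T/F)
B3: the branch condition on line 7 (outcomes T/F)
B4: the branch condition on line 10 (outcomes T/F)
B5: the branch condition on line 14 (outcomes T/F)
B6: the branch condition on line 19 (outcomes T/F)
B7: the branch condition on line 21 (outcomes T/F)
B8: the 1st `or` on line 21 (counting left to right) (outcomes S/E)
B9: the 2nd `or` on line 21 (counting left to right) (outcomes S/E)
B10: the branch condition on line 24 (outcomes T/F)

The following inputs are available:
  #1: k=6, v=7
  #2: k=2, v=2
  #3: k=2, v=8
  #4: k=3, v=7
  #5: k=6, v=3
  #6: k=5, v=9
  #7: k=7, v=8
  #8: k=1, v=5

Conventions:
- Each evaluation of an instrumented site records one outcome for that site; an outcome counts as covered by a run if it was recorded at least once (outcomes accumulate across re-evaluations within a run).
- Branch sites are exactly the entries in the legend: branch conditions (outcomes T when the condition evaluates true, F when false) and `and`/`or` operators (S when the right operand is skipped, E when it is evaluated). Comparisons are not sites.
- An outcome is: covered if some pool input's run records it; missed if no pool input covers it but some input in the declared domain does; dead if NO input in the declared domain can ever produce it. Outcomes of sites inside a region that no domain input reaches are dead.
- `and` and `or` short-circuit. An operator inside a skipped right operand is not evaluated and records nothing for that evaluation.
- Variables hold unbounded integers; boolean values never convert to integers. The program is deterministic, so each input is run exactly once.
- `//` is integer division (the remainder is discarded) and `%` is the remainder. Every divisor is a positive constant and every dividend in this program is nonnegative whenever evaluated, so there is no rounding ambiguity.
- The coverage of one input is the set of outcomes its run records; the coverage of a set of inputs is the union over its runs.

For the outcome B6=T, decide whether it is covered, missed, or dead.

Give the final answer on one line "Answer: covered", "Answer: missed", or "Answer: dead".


no pool input records B6=T
checking all 77 inputs in the declared domain: B6=T is never recorded -> dead
Answer: dead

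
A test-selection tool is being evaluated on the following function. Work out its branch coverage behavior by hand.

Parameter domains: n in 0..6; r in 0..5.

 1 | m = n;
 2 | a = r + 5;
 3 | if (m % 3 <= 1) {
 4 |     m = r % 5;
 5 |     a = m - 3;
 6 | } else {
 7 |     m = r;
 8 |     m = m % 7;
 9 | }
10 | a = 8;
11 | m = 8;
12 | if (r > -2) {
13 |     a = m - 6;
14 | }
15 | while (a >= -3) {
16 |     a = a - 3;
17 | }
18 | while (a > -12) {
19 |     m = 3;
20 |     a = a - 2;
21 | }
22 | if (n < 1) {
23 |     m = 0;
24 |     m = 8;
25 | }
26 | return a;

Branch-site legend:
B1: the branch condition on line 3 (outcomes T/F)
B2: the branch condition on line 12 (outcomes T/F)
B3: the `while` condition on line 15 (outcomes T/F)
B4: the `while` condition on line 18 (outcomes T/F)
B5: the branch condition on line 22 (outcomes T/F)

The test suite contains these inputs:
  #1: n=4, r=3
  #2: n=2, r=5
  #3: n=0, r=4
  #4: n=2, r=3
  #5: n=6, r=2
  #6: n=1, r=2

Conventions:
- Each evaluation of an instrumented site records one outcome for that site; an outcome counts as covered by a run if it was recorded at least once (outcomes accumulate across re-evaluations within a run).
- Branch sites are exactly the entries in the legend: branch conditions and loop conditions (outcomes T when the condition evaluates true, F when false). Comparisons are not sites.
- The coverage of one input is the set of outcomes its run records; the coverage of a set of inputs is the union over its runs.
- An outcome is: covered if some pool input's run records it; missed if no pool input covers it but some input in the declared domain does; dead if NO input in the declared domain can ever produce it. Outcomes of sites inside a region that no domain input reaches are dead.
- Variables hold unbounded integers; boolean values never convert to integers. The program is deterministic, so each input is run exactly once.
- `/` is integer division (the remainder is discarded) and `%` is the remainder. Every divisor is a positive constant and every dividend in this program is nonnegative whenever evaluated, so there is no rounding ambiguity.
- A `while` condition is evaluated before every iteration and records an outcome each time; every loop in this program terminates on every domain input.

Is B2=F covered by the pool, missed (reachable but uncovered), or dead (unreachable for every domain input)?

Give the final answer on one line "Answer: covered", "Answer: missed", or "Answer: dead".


no pool input records B2=F
checking all 42 inputs in the declared domain: B2=F is never recorded -> dead
Answer: dead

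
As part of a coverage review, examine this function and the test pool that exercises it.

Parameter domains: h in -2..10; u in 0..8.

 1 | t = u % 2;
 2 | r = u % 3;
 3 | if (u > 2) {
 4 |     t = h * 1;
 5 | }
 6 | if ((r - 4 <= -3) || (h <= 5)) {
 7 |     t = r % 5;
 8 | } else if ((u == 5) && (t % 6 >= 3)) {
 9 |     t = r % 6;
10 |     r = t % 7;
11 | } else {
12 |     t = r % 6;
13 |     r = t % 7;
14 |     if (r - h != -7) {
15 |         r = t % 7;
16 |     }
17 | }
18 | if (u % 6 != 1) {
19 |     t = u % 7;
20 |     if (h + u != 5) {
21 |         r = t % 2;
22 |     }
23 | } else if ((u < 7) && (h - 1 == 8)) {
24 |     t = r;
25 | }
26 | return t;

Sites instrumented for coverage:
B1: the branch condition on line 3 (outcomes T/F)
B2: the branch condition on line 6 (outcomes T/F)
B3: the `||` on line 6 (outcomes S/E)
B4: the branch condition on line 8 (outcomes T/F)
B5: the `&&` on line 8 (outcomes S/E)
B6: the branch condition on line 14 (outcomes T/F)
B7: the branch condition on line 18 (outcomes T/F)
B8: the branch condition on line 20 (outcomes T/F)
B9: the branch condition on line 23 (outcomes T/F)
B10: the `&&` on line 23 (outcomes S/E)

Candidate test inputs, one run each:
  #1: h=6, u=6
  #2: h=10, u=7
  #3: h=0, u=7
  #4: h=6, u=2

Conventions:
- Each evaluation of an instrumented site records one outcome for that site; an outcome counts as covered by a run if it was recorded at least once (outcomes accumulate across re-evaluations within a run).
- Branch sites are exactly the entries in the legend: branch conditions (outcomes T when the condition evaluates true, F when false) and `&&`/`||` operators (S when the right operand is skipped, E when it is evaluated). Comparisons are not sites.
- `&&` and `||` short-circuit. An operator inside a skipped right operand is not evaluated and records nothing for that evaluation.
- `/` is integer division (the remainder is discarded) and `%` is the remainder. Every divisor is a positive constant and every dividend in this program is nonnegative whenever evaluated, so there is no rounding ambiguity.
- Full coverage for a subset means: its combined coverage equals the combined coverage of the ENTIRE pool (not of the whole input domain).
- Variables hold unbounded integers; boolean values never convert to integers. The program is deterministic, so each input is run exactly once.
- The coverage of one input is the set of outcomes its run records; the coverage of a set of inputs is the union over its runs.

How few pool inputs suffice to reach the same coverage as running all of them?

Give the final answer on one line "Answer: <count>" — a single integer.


run #1 (h=6, u=6) records B1=T, B2=T, B3=S, B7=T, B8=T
run #2 (h=10, u=7) records B1=T, B2=T, B3=S, B7=F, B9=F, B10=S
run #3 (h=0, u=7) records B1=T, B2=T, B3=S, B7=F, B9=F, B10=S
run #4 (h=6, u=2) records B1=F, B2=F, B3=E, B4=F, B5=S, B6=T, B7=T, B8=T
union over all inputs: B1=T, B1=F, B2=T, B2=F, B3=S, B3=E, B4=F, B5=S, B6=T, B7=T, B7=F, B8=T, B9=F, B10=S (14 outcomes)
every size-1 subset falls short of the 14 outcomes (best: 8/14)
the canonical winner is {2, 4}: size 2, full 14-outcome coverage, earliest index list among size-2 covers
Answer: 2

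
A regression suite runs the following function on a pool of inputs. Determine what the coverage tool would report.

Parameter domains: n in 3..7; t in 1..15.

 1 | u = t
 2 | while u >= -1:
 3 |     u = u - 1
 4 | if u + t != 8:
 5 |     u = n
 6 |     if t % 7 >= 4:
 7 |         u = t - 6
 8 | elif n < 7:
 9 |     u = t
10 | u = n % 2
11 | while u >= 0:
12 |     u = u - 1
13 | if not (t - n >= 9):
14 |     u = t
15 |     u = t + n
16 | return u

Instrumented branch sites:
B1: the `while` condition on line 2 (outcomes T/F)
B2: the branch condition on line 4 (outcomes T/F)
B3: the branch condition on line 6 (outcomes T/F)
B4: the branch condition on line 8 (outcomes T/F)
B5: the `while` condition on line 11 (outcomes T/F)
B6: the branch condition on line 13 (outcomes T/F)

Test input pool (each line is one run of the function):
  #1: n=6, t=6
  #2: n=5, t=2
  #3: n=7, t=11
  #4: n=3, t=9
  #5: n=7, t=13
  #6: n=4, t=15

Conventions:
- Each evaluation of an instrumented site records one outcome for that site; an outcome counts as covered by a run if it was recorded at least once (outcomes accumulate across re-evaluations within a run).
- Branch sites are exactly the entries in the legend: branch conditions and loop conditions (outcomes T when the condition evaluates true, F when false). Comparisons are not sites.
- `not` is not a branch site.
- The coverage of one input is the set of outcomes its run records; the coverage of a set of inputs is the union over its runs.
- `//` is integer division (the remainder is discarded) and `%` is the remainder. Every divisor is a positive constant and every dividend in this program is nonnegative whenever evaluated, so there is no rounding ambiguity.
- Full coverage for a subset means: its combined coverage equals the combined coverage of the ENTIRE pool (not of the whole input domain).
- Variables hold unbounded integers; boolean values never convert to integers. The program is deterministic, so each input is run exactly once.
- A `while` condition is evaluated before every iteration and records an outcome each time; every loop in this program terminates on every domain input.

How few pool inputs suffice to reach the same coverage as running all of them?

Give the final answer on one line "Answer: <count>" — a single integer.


run #1 (n=6, t=6) runs B1->T, B1->T, B1->T, B1->T, B1->T, B1->T, B1->T, B1->T, B1->F, B2->T, B3->T, B5->T, B5->F, B6->T; records B1=T, B1=F, B2=T, B3=T, B5=T, B5=F, B6=T
run #2 (n=5, t=2) runs B1->T, B1->T, B1->T, B1->T, B1->F, B2->T, B3->F, B5->T, B5->T, B5->F, B6->T; records B1=T, B1=F, B2=T, B3=F, B5=T, B5=F, B6=T
run #3 (n=7, t=11) runs B1->T, B1->T, B1->T, B1->T, B1->T, B1->T, B1->T, B1->T, B1->T, B1->T, B1->T, B1->T, B1->T, B1->F, ...; records B1=T, B1=F, B2=T, B3=T, B5=T, B5=F, B6=T
run #4 (n=3, t=9) runs B1->T, B1->T, B1->T, B1->T, B1->T, B1->T, B1->T, B1->T, B1->T, B1->T, B1->T, B1->F, B2->T, B3->F, ...; records B1=T, B1=F, B2=T, B3=F, B5=T, B5=F, B6=T
run #5 (n=7, t=13) runs B1->T, B1->T, B1->T, B1->T, B1->T, B1->T, B1->T, B1->T, B1->T, B1->T, B1->T, B1->T, B1->T, B1->T, ...; records B1=T, B1=F, B2=T, B3=T, B5=T, B5=F, B6=T
run #6 (n=4, t=15) runs B1->T, B1->T, B1->T, B1->T, B1->T, B1->T, B1->T, B1->T, B1->T, B1->T, B1->T, B1->T, B1->T, B1->T, ...; records B1=T, B1=F, B2=T, B3=F, B5=T, B5=F, B6=F
together the pool reaches 9 outcomes: B1=T, B1=F, B2=T, B3=T, B3=F, B5=T, B5=F, B6=T, B6=F
checked all size-1 subsets: none covers 9 outcomes (max 7/9)
the canonical winner is {1, 6}: size 2, full 9-outcome coverage, earliest index list among size-2 covers
Answer: 2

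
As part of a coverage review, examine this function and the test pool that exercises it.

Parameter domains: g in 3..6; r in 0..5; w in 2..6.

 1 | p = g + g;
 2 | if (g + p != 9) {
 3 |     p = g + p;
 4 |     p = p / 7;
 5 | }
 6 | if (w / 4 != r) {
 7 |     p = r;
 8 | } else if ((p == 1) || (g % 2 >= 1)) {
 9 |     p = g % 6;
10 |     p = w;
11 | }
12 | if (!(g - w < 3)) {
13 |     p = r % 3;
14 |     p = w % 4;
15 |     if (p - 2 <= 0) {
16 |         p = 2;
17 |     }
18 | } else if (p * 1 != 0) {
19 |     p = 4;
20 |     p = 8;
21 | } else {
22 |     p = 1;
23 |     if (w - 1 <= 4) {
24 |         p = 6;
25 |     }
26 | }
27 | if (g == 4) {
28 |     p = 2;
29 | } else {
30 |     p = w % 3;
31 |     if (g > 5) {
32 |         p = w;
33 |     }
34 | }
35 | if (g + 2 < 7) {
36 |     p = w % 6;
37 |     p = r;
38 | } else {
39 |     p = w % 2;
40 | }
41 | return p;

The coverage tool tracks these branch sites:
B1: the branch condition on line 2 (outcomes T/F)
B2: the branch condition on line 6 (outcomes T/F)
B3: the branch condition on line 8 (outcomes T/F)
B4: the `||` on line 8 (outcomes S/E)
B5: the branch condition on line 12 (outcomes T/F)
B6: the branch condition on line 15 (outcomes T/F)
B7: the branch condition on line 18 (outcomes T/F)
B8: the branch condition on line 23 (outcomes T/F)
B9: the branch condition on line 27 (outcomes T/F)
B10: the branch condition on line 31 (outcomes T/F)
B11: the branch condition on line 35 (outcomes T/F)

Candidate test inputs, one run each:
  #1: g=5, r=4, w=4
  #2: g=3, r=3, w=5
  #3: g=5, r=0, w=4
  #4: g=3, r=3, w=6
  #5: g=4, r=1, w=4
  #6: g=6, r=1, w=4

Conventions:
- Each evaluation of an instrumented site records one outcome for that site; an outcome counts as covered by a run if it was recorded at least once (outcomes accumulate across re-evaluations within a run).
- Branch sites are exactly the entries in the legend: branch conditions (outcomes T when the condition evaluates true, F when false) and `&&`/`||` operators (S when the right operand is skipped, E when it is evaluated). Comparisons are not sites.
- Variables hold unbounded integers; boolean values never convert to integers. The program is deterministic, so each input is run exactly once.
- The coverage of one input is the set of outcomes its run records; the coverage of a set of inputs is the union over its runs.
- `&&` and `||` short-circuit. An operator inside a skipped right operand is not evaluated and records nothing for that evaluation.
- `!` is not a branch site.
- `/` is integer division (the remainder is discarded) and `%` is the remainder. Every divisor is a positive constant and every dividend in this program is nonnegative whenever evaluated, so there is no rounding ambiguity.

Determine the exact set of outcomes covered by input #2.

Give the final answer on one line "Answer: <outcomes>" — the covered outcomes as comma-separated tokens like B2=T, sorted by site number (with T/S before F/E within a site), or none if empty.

Event log for input #2 (g=3, r=3, w=5):
  B1->F, B2->T, B5->F, B7->T, B9->F, B10->F, B11->T
distinct outcomes covered: B1=F, B2=T, B5=F, B7=T, B9=F, B10=F, B11=T

Answer: B1=F, B2=T, B5=F, B7=T, B9=F, B10=F, B11=T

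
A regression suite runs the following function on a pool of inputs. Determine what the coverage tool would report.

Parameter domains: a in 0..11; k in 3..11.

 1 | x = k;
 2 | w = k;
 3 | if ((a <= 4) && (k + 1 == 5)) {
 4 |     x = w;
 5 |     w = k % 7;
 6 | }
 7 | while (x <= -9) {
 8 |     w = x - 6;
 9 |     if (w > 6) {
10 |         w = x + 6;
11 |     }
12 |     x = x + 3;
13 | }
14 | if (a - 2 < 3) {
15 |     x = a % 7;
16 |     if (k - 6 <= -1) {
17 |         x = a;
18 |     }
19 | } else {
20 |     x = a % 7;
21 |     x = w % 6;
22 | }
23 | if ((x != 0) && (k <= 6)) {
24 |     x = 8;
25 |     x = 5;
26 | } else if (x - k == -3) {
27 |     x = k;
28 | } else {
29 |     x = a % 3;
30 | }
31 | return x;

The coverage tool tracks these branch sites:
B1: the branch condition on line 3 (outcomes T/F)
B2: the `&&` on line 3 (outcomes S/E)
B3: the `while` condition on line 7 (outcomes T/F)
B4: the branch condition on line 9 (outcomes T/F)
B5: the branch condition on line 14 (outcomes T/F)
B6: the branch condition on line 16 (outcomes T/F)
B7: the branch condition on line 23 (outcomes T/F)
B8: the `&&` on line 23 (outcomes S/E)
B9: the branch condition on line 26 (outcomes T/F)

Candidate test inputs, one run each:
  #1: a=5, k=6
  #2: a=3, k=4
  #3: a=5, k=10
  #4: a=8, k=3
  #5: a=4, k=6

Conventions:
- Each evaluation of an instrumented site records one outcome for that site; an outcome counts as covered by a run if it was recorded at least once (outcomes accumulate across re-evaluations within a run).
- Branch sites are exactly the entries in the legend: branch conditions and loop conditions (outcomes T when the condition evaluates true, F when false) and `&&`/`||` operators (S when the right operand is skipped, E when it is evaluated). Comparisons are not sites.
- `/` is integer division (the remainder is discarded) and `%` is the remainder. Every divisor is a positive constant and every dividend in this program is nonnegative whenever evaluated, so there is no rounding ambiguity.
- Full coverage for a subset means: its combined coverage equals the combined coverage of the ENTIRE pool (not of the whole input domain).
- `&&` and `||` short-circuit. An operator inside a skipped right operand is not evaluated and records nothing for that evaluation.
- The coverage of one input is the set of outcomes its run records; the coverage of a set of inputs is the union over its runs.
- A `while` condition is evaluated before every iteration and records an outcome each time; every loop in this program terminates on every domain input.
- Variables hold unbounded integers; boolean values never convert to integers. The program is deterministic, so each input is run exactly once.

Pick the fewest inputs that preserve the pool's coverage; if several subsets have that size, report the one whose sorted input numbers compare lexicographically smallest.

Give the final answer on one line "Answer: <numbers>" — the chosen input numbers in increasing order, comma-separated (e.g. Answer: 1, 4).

test 1 (a=5, k=6) fires B2->S, B1->F, B3->F, B5->F, B8->S, B7->F, B9->F; hits B1=F, B2=S, B3=F, B5=F, B7=F, B8=S, B9=F
test 2 (a=3, k=4) fires B2->E, B1->T, B3->F, B5->T, B6->T, B8->E, B7->T; hits B1=T, B2=E, B3=F, B5=T, B6=T, B7=T, B8=E
test 3 (a=5, k=10) fires B2->S, B1->F, B3->F, B5->F, B8->E, B7->F, B9->F; hits B1=F, B2=S, B3=F, B5=F, B7=F, B8=E, B9=F
test 4 (a=8, k=3) fires B2->S, B1->F, B3->F, B5->F, B8->E, B7->T; hits B1=F, B2=S, B3=F, B5=F, B7=T, B8=E
test 5 (a=4, k=6) fires B2->E, B1->F, B3->F, B5->T, B6->F, B8->E, B7->T; hits B1=F, B2=E, B3=F, B5=T, B6=F, B7=T, B8=E
pool-wide coverage (14 outcomes): B1=T, B1=F, B2=S, B2=E, B3=F, B5=T, B5=F, B6=T, B6=F, B7=T, B7=F, B8=S, B8=E, B9=F
every size-1 subset falls short of the 14 outcomes (best: 7/14)
every size-2 subset falls short of the 14 outcomes (best: 13/14)
at size 3, {1, 2, 5} reaches all 14 outcomes; every lexicographically earlier size-3 subset fails

Answer: 1, 2, 5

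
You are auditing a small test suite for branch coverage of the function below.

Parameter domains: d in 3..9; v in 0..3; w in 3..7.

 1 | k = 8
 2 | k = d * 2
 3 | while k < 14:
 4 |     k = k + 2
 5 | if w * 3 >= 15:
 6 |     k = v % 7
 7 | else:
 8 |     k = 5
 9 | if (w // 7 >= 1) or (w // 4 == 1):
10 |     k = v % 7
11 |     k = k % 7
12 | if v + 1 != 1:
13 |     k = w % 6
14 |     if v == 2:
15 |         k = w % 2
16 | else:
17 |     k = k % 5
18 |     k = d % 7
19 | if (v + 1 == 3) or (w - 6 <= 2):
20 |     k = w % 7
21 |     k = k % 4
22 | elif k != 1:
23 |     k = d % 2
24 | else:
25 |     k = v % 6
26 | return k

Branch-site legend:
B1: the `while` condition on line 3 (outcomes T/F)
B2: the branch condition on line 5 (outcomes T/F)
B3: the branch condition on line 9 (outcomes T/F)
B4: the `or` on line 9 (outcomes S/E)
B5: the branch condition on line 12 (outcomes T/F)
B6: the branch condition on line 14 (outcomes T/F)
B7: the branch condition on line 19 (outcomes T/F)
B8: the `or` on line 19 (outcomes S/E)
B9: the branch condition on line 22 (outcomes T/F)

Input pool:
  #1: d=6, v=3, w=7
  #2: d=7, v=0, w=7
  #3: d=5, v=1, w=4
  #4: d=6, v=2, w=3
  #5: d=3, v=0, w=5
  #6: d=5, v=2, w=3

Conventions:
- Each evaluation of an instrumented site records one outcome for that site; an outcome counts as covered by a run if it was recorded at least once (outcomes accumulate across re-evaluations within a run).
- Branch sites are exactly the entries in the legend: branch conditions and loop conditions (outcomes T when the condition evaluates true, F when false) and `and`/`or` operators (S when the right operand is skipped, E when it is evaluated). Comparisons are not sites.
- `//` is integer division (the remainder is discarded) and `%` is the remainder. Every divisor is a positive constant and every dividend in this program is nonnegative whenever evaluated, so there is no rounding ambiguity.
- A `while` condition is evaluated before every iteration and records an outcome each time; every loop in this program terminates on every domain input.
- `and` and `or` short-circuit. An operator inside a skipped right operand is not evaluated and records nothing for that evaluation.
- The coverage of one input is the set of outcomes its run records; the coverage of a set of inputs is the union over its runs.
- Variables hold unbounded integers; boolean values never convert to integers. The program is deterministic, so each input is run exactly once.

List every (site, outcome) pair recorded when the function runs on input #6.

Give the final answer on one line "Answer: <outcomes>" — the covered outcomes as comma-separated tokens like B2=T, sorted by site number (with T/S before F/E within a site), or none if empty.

Running input #6 (d=5, v=2, w=3), event by event:
  B1->T, B1->T, B1->F, B2->F, B4->E, B3->F, B5->T, B6->T, B8->S, B7->T
as a set, this run covers: B1=T, B1=F, B2=F, B3=F, B4=E, B5=T, B6=T, B7=T, B8=S

Answer: B1=T, B1=F, B2=F, B3=F, B4=E, B5=T, B6=T, B7=T, B8=S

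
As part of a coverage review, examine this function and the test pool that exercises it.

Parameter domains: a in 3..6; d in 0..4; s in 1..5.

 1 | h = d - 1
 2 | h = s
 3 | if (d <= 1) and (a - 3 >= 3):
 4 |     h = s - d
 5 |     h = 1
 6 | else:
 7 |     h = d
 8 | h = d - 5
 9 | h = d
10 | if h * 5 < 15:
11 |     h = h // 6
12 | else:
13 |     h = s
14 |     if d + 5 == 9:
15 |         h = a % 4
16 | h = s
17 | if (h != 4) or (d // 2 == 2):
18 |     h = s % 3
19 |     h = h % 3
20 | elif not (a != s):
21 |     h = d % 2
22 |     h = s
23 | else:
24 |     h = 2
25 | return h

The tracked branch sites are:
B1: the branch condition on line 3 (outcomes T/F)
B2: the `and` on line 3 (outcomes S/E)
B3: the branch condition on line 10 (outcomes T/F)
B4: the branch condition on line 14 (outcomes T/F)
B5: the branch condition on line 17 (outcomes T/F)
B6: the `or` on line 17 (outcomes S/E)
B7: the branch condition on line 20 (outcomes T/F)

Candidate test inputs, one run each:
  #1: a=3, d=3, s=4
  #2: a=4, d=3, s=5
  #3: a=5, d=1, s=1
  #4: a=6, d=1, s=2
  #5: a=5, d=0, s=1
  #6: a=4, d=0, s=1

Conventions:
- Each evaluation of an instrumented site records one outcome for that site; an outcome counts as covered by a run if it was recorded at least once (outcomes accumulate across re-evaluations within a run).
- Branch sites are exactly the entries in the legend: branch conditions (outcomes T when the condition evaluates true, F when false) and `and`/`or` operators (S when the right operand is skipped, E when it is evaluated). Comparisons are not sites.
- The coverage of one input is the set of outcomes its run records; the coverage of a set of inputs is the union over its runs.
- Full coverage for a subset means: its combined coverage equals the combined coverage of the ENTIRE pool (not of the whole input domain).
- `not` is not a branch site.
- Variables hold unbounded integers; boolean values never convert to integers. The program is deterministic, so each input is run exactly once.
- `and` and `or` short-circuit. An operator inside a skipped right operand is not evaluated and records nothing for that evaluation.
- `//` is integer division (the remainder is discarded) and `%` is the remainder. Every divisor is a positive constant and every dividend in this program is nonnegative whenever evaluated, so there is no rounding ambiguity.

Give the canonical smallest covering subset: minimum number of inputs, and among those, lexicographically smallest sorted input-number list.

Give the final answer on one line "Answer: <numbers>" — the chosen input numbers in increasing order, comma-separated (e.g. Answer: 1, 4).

run #1 (a=3, d=3, s=4) runs B2->S, B1->F, B3->F, B4->F, B6->E, B5->F, B7->F; records B1=F, B2=S, B3=F, B4=F, B5=F, B6=E, B7=F
run #2 (a=4, d=3, s=5) runs B2->S, B1->F, B3->F, B4->F, B6->S, B5->T; records B1=F, B2=S, B3=F, B4=F, B5=T, B6=S
run #3 (a=5, d=1, s=1) runs B2->E, B1->F, B3->T, B6->S, B5->T; records B1=F, B2=E, B3=T, B5=T, B6=S
run #4 (a=6, d=1, s=2) runs B2->E, B1->T, B3->T, B6->S, B5->T; records B1=T, B2=E, B3=T, B5=T, B6=S
run #5 (a=5, d=0, s=1) runs B2->E, B1->F, B3->T, B6->S, B5->T; records B1=F, B2=E, B3=T, B5=T, B6=S
run #6 (a=4, d=0, s=1) runs B2->E, B1->F, B3->T, B6->S, B5->T; records B1=F, B2=E, B3=T, B5=T, B6=S
the full pool covers 12 outcomes: B1=T, B1=F, B2=S, B2=E, B3=T, B3=F, B4=F, B5=T, B5=F, B6=S, B6=E, B7=F
size 1 is not enough: best union over all size-1 subsets is 7/12
size 2: inputs {1, 4} cover all 12 outcomes, and no lexicographically smaller subset of this size does

Answer: 1, 4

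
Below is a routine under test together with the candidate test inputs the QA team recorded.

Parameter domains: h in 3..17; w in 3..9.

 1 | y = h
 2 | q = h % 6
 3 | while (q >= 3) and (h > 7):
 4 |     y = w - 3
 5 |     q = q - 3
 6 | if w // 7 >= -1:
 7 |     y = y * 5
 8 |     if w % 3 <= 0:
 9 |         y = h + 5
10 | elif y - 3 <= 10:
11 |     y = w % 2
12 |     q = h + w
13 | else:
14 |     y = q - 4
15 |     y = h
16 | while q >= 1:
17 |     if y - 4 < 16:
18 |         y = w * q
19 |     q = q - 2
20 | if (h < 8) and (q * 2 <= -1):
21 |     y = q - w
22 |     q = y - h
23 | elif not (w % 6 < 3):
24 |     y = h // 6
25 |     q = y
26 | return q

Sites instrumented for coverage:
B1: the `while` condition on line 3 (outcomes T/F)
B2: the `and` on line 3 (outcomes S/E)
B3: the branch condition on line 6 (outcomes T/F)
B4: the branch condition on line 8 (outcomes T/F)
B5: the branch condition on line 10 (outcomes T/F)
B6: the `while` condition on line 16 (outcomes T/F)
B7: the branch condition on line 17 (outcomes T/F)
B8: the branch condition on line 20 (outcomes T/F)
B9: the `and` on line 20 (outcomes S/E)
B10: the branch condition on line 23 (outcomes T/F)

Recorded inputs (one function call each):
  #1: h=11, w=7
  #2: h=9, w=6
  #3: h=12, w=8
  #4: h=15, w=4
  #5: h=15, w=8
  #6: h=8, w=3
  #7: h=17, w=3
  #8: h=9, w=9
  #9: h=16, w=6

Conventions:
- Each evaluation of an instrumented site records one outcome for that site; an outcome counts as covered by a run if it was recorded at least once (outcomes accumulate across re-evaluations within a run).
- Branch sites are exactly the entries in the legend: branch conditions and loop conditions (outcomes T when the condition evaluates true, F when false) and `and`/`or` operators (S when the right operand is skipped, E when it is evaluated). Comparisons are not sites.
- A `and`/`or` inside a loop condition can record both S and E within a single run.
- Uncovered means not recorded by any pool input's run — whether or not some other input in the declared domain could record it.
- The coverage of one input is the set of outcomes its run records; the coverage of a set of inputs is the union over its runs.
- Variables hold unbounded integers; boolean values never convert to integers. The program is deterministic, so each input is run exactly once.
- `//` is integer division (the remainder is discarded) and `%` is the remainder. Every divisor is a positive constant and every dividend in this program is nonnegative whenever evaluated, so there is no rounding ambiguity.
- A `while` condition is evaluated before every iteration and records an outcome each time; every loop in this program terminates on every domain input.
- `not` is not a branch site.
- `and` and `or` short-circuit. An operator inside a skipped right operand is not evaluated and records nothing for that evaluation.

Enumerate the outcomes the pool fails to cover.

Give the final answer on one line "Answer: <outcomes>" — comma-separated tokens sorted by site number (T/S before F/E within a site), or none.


input #1, h=11, w=7: events B2->E, B1->T, B2->S, B1->F, B3->T, B4->F, B6->T, B7->F, B6->F, B9->S, B8->F, B10->F; outcomes B1=T, B1=F, B2=S, B2=E, B3=T, B4=F, B6=T, B6=F, B7=F, B8=F, B9=S, B10=F
input #2, h=9, w=6: events B2->E, B1->T, B2->S, B1->F, B3->T, B4->T, B6->F, B9->S, B8->F, B10->F; outcomes B1=T, B1=F, B2=S, B2=E, B3=T, B4=T, B6=F, B8=F, B9=S, B10=F
input #3, h=12, w=8: events B2->S, B1->F, B3->T, B4->F, B6->F, B9->S, B8->F, B10->F; outcomes B1=F, B2=S, B3=T, B4=F, B6=F, B8=F, B9=S, B10=F
input #4, h=15, w=4: events B2->E, B1->T, B2->S, B1->F, B3->T, B4->F, B6->F, B9->S, B8->F, B10->T; outcomes B1=T, B1=F, B2=S, B2=E, B3=T, B4=F, B6=F, B8=F, B9=S, B10=T
input #5, h=15, w=8: events B2->E, B1->T, B2->S, B1->F, B3->T, B4->F, B6->F, B9->S, B8->F, B10->F; outcomes B1=T, B1=F, B2=S, B2=E, B3=T, B4=F, B6=F, B8=F, B9=S, B10=F
input #6, h=8, w=3: events B2->S, B1->F, B3->T, B4->T, B6->T, B7->T, B6->F, B9->S, B8->F, B10->T; outcomes B1=F, B2=S, B3=T, B4=T, B6=T, B6=F, B7=T, B8=F, B9=S, B10=T
input #7, h=17, w=3: events B2->E, B1->T, B2->S, B1->F, B3->T, B4->T, B6->T, B7->F, B6->F, B9->S, B8->F, B10->T; outcomes B1=T, B1=F, B2=S, B2=E, B3=T, B4=T, B6=T, B6=F, B7=F, B8=F, B9=S, B10=T
input #8, h=9, w=9: events B2->E, B1->T, B2->S, B1->F, B3->T, B4->T, B6->F, B9->S, B8->F, B10->T; outcomes B1=T, B1=F, B2=S, B2=E, B3=T, B4=T, B6=F, B8=F, B9=S, B10=T
input #9, h=16, w=6: events B2->E, B1->T, B2->S, B1->F, B3->T, B4->T, B6->T, B7->F, B6->F, B9->S, B8->F, B10->F; outcomes B1=T, B1=F, B2=S, B2=E, B3=T, B4=T, B6=T, B6=F, B7=F, B8=F, B9=S, B10=F
union over the pool: B1=T, B1=F, B2=S, B2=E, B3=T, B4=T, B4=F, B6=T, B6=F, B7=T, B7=F, B8=F, B9=S, B10=T, B10=F
uncovered (5 of 20): B3=F, B5=T, B5=F, B8=T, B9=E
Answer: B3=F, B5=T, B5=F, B8=T, B9=E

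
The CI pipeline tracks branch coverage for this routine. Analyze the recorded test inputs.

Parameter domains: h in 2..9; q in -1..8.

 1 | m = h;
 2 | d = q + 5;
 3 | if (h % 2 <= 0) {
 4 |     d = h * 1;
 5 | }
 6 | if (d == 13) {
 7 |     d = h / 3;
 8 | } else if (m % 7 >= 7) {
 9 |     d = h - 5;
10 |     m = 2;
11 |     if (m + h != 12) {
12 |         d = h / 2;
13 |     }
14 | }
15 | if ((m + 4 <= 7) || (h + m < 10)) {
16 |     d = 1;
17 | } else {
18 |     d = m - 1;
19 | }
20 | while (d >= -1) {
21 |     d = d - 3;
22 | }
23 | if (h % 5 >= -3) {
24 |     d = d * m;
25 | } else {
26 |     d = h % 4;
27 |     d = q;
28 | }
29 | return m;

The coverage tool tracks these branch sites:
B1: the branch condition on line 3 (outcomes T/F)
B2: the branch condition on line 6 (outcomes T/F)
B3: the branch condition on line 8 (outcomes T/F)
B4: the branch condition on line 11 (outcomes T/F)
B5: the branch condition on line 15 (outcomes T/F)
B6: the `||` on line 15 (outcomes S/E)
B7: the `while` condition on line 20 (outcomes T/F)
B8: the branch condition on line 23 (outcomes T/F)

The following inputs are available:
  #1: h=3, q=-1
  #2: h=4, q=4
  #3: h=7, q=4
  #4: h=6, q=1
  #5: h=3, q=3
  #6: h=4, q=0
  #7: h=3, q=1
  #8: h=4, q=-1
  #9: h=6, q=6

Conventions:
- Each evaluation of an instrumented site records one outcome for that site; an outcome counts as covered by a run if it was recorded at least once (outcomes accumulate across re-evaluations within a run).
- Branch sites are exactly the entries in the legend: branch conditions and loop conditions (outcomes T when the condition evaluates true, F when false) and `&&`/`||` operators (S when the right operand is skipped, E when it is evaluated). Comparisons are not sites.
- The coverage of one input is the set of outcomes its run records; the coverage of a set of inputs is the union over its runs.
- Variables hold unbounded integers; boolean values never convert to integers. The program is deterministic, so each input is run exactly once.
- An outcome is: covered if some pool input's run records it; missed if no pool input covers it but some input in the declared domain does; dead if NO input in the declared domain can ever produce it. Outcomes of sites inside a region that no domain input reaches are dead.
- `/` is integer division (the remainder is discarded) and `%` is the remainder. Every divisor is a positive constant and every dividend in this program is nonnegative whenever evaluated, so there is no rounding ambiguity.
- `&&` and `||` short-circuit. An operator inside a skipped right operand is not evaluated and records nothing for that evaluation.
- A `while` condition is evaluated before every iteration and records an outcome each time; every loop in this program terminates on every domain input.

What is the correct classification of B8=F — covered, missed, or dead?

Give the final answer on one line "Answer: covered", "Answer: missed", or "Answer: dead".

no pool input records B8=F
checking all 80 inputs in the declared domain: B8=F is never recorded -> dead

Answer: dead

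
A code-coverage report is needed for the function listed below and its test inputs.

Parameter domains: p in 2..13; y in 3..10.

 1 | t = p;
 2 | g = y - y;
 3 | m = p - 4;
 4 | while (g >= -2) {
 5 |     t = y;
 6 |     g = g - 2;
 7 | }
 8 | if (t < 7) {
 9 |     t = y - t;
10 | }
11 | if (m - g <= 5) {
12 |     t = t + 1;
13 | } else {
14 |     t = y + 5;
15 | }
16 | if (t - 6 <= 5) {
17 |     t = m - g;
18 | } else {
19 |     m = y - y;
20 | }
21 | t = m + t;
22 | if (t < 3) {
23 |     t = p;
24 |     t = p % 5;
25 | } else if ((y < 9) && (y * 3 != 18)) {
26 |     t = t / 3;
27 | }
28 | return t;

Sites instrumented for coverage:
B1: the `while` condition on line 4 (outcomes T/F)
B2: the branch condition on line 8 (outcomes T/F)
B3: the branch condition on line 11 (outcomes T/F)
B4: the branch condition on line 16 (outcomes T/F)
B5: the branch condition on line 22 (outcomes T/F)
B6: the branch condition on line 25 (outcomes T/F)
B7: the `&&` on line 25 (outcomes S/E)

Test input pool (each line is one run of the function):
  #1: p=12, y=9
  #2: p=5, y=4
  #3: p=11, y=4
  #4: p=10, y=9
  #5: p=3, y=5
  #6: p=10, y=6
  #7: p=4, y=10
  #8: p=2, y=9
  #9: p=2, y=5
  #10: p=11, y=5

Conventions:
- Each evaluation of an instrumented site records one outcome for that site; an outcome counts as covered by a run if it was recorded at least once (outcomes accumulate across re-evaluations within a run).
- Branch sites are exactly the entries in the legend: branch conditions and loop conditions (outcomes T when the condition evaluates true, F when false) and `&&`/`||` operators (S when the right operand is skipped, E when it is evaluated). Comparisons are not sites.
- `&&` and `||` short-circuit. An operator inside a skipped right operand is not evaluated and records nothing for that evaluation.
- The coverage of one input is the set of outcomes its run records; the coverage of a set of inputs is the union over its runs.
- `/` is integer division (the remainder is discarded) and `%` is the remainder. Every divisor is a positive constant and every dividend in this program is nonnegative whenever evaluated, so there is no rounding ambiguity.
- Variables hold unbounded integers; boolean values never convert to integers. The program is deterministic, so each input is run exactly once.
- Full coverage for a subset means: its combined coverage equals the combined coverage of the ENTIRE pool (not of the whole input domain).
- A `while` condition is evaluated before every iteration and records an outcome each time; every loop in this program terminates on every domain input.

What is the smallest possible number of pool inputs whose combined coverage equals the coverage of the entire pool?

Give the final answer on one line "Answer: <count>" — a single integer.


run #1 (p=12, y=9) records B1=T, B1=F, B2=F, B3=F, B4=F, B5=F, B6=F, B7=S
run #2 (p=5, y=4) records B1=T, B1=F, B2=T, B3=T, B4=T, B5=F, B6=T, B7=E
run #3 (p=11, y=4) records B1=T, B1=F, B2=T, B3=F, B4=T, B5=F, B6=T, B7=E
run #4 (p=10, y=9) records B1=T, B1=F, B2=F, B3=F, B4=F, B5=F, B6=F, B7=S
run #5 (p=3, y=5) records B1=T, B1=F, B2=T, B3=T, B4=T, B5=T
run #6 (p=10, y=6) records B1=T, B1=F, B2=T, B3=F, B4=T, B5=F, B6=F, B7=E
run #7 (p=4, y=10) records B1=T, B1=F, B2=F, B3=T, B4=T, B5=F, B6=F, B7=S
run #8 (p=2, y=9) records B1=T, B1=F, B2=F, B3=T, B4=T, B5=T
run #9 (p=2, y=5) records B1=T, B1=F, B2=T, B3=T, B4=T, B5=T
run #10 (p=11, y=5) records B1=T, B1=F, B2=T, B3=F, B4=T, B5=F, B6=T, B7=E
the full pool covers 14 outcomes: B1=T, B1=F, B2=T, B2=F, B3=T, B3=F, B4=T, B4=F, B5=T, B5=F, B6=T, B6=F, B7=S, B7=E
every size-1 subset falls short of the 14 outcomes (best: 8/14)
every size-2 subset falls short of the 14 outcomes (best: 13/14)
the canonical winner is {1, 2, 5}: size 3, full 14-outcome coverage, earliest index list among size-3 covers
Answer: 3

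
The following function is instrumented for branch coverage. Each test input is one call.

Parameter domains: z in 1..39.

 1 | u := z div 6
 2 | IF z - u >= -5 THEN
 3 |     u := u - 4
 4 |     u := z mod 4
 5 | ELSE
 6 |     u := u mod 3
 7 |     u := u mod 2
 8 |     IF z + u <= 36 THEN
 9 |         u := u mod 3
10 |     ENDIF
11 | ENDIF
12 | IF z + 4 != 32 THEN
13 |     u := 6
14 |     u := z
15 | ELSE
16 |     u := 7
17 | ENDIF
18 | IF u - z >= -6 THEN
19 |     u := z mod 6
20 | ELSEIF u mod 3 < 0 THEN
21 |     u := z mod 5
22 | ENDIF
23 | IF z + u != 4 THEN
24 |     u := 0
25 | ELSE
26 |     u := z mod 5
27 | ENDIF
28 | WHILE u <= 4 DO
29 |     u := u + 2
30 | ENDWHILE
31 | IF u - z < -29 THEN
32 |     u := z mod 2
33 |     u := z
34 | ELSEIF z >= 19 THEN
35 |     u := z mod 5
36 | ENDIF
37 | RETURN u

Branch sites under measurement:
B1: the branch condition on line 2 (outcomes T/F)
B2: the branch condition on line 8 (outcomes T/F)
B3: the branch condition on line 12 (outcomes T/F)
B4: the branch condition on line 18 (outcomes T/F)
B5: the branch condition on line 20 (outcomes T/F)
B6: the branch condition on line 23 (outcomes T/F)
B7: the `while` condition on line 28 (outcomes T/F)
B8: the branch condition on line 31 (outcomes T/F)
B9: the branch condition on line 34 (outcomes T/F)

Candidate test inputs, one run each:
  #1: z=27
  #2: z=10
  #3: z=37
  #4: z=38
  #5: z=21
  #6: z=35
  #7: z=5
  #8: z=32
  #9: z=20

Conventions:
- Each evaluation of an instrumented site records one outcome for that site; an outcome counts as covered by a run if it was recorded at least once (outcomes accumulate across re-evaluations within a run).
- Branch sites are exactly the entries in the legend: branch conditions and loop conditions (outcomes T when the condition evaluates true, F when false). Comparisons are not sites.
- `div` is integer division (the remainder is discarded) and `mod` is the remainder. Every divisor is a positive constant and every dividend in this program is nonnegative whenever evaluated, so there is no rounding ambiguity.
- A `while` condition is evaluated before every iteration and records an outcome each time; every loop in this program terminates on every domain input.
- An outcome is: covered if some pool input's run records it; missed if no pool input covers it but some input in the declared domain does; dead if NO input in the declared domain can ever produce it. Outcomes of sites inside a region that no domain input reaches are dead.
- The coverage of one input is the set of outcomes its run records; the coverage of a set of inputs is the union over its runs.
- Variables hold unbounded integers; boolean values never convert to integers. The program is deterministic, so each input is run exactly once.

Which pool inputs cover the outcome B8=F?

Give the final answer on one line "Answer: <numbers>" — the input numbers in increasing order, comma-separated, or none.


input #1 (z=27): hits B8=F
input #2 (z=10): hits B8=F
input #3 (z=37): never hits B8=F
input #4 (z=38): never hits B8=F
input #5 (z=21): hits B8=F
input #6 (z=35): hits B8=F
input #7 (z=5): hits B8=F
input #8 (z=32): hits B8=F
input #9 (z=20): hits B8=F
Answer: 1, 2, 5, 6, 7, 8, 9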